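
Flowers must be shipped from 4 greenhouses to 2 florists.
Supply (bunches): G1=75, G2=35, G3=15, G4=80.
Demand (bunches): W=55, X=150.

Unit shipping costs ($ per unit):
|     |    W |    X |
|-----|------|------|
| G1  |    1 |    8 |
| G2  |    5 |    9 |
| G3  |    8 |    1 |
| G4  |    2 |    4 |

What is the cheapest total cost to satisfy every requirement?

An optimal shipping plan:
  G1 to W: 55 × $1 = $55
  G1 to X: 20 × $8 = $160
  G2 to X: 35 × $9 = $315
  G3 to X: 15 × $1 = $15
  G4 to X: 80 × $4 = $320
Total = 55 + 160 + 315 + 15 + 320 = $865.

865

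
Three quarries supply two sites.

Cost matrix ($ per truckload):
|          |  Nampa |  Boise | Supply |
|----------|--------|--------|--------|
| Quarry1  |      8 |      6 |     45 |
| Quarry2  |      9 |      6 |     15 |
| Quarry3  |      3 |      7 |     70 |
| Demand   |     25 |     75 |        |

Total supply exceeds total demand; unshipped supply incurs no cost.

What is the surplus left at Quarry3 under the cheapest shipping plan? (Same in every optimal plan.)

Minimum-cost shipments:
  Quarry1 to Boise: 45 truckloads
  Quarry2 to Boise: 15 truckloads
  Quarry3 to Nampa: 25 truckloads
  Quarry3 to Boise: 15 truckloads
Total cost = $540.
Quarry3 ships 40 of its 70, leaving 30.

30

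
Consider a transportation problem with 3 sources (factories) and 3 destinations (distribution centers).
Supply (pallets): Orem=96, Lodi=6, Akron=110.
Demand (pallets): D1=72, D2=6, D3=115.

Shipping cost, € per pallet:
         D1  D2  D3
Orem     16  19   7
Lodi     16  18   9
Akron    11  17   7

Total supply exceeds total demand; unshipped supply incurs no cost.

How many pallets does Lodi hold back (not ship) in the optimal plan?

6

An optimal plan:
  Orem to D3: 83 pallets
  Akron to D1: 72 pallets
  Akron to D2: 6 pallets
  Akron to D3: 32 pallets
Total cost = €1699.
Lodi ships 0 of its 6, leaving 6.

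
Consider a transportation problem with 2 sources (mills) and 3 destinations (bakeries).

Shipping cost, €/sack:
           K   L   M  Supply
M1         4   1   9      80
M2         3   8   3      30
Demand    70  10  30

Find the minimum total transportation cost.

380

One minimum-cost allocation:
  M1–K: 70 × €4 = €280
  M1–L: 10 × €1 = €10
  M2–M: 30 × €3 = €90
Total = 280 + 10 + 90 = €380.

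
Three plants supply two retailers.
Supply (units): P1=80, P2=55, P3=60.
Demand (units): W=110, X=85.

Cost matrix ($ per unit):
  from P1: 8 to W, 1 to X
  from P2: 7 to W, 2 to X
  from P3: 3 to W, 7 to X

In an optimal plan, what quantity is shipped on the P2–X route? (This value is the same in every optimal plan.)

5

Solving gives:
  P1->X: 80 × $1 = $80
  P2->W: 50 × $7 = $350
  P2->X: 5 × $2 = $10
  P3->W: 60 × $3 = $180
Total cost = $620.
So P2→X carries 5 units.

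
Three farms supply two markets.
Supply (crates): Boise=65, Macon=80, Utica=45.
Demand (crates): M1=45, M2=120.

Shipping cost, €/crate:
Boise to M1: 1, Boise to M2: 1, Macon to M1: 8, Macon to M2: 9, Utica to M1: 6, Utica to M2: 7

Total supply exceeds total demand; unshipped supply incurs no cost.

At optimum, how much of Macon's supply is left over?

25

Minimum-cost shipments:
  Boise to M2: 65 × €1 = €65
  Macon to M1: 45 × €8 = €360
  Macon to M2: 10 × €9 = €90
  Utica to M2: 45 × €7 = €315
Total cost = €830.
Macon ships 55 of its 80, leaving 25.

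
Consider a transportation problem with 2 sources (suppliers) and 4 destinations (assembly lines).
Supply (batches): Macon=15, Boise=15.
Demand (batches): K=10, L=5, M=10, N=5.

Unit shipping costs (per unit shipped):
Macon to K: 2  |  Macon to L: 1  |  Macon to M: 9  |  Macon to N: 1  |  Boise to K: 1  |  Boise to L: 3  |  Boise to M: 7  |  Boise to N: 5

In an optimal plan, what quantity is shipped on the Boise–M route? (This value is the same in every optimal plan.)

The minimum-cost plan:
  Macon->K: 5 × 2 = 10
  Macon->L: 5 × 1 = 5
  Macon->N: 5 × 1 = 5
  Boise->K: 5 × 1 = 5
  Boise->M: 10 × 7 = 70
Total cost = 95.
So Boise→M carries 10 batches.

10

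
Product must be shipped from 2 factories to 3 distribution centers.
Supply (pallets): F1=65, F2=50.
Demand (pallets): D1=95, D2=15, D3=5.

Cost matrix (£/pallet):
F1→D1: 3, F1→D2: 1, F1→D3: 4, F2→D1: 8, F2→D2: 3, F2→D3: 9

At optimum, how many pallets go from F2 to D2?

15

The minimum-cost plan:
  F1→D1: 60 pallets
  F1→D3: 5 pallets
  F2→D1: 35 pallets
  F2→D2: 15 pallets
Total cost = £525.
So F2→D2 carries 15 pallets.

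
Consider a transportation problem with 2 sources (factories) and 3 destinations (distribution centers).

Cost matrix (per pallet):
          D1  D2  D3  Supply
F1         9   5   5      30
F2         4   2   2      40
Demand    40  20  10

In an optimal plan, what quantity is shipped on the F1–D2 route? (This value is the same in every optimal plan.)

20

The minimum-cost plan:
  F1–D2: 20 × 5 = 100
  F1–D3: 10 × 5 = 50
  F2–D1: 40 × 4 = 160
Total cost = 310.
So F1→D2 carries 20 pallets.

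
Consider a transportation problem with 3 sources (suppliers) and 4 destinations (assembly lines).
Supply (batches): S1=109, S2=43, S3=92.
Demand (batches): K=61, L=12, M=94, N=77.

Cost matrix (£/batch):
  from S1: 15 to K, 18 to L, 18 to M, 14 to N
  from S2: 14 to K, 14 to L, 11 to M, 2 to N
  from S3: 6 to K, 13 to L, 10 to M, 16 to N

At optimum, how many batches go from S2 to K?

0

Optimal shipments:
  S1->L: 12 batches
  S1->M: 63 batches
  S1->N: 34 batches
  S2->N: 43 batches
  S3->K: 61 batches
  S3->M: 31 batches
Total cost = £2588.
The route S2→K is not used.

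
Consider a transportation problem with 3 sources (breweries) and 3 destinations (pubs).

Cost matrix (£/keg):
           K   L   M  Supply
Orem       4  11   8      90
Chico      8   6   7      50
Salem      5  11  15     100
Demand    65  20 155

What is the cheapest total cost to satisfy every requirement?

1840

Optimal allocation:
  Orem->M: 90 kegs
  Chico->M: 50 kegs
  Salem->K: 65 kegs
  Salem->L: 20 kegs
  Salem->M: 15 kegs
Total cost = £1840.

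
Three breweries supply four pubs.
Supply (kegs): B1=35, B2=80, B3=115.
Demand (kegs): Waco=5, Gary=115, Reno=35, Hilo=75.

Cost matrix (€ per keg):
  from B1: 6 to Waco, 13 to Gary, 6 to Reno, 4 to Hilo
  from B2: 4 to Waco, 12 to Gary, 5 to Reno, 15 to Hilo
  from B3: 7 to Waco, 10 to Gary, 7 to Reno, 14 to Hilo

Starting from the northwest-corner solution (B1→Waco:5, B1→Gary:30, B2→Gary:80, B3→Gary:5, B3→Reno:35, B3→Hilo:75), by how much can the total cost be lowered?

Current plan cost = 5·6 + 30·13 + 80·12 + 5·10 + 35·7 + 75·14 = €2725.
Optimal plan:
  B1 to Hilo: 35 × €4 = €140
  B2 to Waco: 5 × €4 = €20
  B2 to Reno: 35 × €5 = €175
  B2 to Hilo: 40 × €15 = €600
  B3 to Gary: 115 × €10 = €1150
Optimal cost = €2085.
Saving = 2725 − 2085 = €640.

640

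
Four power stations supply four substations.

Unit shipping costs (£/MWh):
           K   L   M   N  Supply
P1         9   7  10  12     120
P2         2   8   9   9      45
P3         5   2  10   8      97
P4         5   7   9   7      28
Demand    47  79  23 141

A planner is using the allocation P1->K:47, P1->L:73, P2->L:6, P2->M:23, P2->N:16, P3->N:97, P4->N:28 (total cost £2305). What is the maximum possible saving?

Current plan cost = 47·9 + 73·7 + 6·8 + 23·9 + 16·9 + 97·8 + 28·7 = £2305.
Optimal plan:
  P1→M: 23 × £10 = £230
  P1→N: 97 × £12 = £1164
  P2→K: 45 × £2 = £90
  P3→K: 2 × £5 = £10
  P3→L: 79 × £2 = £158
  P3→N: 16 × £8 = £128
  P4→N: 28 × £7 = £196
Optimal cost = £1976.
Saving = 2305 − 1976 = £329.

329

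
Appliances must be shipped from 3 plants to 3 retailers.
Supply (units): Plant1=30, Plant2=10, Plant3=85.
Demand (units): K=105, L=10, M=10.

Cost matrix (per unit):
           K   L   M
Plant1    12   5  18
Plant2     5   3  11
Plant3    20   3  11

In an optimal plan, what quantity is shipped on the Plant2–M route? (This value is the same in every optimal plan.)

Optimal shipments:
  Plant1→K: 30 × 12 = 360
  Plant2→K: 10 × 5 = 50
  Plant3→K: 65 × 20 = 1300
  Plant3→L: 10 × 3 = 30
  Plant3→M: 10 × 11 = 110
Total cost = 1850.
The route Plant2→M is not used.

0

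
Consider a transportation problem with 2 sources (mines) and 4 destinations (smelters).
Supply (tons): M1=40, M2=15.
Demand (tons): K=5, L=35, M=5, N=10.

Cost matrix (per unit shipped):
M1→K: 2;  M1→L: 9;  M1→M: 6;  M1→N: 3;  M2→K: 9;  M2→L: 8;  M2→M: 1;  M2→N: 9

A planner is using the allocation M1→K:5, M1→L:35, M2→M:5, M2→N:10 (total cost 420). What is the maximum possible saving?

70

Current plan cost = 5·2 + 35·9 + 5·1 + 10·9 = 420.
Optimal plan:
  M1 to K: 5 × 2 = 10
  M1 to L: 25 × 9 = 225
  M1 to N: 10 × 3 = 30
  M2 to L: 10 × 8 = 80
  M2 to M: 5 × 1 = 5
Optimal cost = 350.
Saving = 420 − 350 = 70.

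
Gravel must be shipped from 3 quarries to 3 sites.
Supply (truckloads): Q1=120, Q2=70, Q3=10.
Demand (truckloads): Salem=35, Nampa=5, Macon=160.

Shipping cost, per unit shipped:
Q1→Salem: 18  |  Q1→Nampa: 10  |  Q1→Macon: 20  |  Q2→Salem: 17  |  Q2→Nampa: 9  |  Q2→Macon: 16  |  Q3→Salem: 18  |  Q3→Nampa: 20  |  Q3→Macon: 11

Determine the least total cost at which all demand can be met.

3510

An optimal shipping plan:
  Q1→Salem: 35 × 18 = 630
  Q1→Nampa: 5 × 10 = 50
  Q1→Macon: 80 × 20 = 1600
  Q2→Macon: 70 × 16 = 1120
  Q3→Macon: 10 × 11 = 110
Total = 630 + 50 + 1600 + 1120 + 110 = 3510.
(Supply check: Q1 ships 120; Q2 ships 70; Q3 ships 10.)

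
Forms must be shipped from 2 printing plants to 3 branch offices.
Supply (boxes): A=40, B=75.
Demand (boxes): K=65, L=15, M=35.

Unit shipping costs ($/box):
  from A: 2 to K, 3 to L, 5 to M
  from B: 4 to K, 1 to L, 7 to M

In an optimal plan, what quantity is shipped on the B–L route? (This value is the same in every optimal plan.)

Solving gives:
  A–K: 40 × $2 = $80
  B–K: 25 × $4 = $100
  B–L: 15 × $1 = $15
  B–M: 35 × $7 = $245
Total cost = $440.
So B→L carries 15 boxes.

15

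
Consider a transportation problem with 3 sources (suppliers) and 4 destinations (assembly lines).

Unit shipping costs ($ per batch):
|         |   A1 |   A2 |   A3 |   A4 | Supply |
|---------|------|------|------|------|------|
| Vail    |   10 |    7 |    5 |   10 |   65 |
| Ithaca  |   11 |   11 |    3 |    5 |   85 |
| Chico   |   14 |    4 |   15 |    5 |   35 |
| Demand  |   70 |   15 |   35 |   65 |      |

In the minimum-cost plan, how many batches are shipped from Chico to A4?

20

The minimum-cost plan:
  Vail–A1: 65 × $10 = $650
  Ithaca–A1: 5 × $11 = $55
  Ithaca–A3: 35 × $3 = $105
  Ithaca–A4: 45 × $5 = $225
  Chico–A2: 15 × $4 = $60
  Chico–A4: 20 × $5 = $100
Total cost = $1195.
So Chico→A4 carries 20 batches.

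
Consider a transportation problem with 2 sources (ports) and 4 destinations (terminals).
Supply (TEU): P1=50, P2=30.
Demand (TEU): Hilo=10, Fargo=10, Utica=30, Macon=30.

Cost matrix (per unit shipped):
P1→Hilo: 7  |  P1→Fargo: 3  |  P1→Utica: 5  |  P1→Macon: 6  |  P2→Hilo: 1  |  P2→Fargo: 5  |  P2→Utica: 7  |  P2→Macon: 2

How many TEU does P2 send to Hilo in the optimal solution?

10

Optimal shipments:
  P1->Fargo: 10 × 3 = 30
  P1->Utica: 30 × 5 = 150
  P1->Macon: 10 × 6 = 60
  P2->Hilo: 10 × 1 = 10
  P2->Macon: 20 × 2 = 40
Total cost = 290.
So P2→Hilo carries 10 TEU.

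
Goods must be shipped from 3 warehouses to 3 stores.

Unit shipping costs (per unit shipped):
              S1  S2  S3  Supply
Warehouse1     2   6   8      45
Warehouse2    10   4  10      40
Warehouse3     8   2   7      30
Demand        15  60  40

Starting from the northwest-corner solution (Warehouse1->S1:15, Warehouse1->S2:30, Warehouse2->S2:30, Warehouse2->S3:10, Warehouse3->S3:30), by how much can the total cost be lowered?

Current plan cost = 15·2 + 30·6 + 30·4 + 10·10 + 30·7 = 640.
Optimal plan:
  Warehouse1->S1: 15 units
  Warehouse1->S3: 30 units
  Warehouse2->S2: 40 units
  Warehouse3->S2: 20 units
  Warehouse3->S3: 10 units
Optimal cost = 540.
Saving = 640 − 540 = 100.

100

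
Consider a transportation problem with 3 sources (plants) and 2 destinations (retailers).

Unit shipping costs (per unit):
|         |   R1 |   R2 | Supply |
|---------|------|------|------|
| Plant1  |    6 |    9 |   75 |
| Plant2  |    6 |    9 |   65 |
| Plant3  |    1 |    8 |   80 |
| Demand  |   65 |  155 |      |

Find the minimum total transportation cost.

1445

One minimum-cost allocation:
  Plant1→R2: 75 × 9 = 675
  Plant2→R2: 65 × 9 = 585
  Plant3→R1: 65 × 1 = 65
  Plant3→R2: 15 × 8 = 120
Total = 675 + 585 + 65 + 120 = 1445.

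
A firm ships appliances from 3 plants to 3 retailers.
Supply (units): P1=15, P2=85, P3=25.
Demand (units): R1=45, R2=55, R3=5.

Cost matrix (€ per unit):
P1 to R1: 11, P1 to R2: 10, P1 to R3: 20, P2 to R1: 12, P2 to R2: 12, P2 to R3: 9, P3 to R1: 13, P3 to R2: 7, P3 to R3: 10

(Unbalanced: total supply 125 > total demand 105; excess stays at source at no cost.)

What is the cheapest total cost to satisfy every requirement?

1090

An optimal shipping plan:
  P1–R2: 15 units
  P2–R1: 45 units
  P2–R2: 15 units
  P2–R3: 5 units
  P3–R2: 25 units
Total cost = €1090.
(Supply check: P1 ships 15; P2 ships 65; P3 ships 25.)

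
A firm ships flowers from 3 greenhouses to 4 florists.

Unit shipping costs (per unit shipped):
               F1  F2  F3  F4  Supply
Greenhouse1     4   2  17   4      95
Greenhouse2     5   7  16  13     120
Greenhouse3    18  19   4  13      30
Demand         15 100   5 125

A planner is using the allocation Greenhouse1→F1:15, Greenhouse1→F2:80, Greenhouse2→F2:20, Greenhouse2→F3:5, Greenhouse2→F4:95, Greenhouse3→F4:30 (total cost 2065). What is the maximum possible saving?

Current plan cost = 15·4 + 80·2 + 20·7 + 5·16 + 95·13 + 30·13 = 2065.
Optimal plan:
  Greenhouse1->F4: 95 × 4 = 380
  Greenhouse2->F1: 15 × 5 = 75
  Greenhouse2->F2: 100 × 7 = 700
  Greenhouse2->F4: 5 × 13 = 65
  Greenhouse3->F3: 5 × 4 = 20
  Greenhouse3->F4: 25 × 13 = 325
Optimal cost = 1565.
Saving = 2065 − 1565 = 500.

500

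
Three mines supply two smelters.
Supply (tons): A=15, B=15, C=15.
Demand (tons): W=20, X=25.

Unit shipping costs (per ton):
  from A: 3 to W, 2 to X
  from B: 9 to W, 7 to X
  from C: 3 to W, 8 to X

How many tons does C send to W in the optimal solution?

15

The minimum-cost plan:
  A–W: 5 × 3 = 15
  A–X: 10 × 2 = 20
  B–X: 15 × 7 = 105
  C–W: 15 × 3 = 45
Total cost = 185.
So C→W carries 15 tons.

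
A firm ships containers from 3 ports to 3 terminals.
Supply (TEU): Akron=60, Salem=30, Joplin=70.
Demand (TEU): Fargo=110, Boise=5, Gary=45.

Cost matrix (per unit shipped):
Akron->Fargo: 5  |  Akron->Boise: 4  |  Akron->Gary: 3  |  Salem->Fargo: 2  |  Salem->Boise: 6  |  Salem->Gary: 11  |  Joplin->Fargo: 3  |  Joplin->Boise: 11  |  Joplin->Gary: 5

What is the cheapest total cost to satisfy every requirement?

475

Optimal allocation:
  Akron to Fargo: 10 × 5 = 50
  Akron to Boise: 5 × 4 = 20
  Akron to Gary: 45 × 3 = 135
  Salem to Fargo: 30 × 2 = 60
  Joplin to Fargo: 70 × 3 = 210
Total = 50 + 20 + 135 + 60 + 210 = 475.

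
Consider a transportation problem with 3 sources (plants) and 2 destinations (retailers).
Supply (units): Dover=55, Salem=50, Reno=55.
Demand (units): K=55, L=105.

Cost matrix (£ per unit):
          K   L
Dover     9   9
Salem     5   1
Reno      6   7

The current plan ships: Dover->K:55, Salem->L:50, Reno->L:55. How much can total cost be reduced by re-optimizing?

55

Current plan cost = 55·9 + 50·1 + 55·7 = £930.
Optimal plan:
  Dover to L: 55 × £9 = £495
  Salem to L: 50 × £1 = £50
  Reno to K: 55 × £6 = £330
Optimal cost = £875.
Saving = 930 − 875 = £55.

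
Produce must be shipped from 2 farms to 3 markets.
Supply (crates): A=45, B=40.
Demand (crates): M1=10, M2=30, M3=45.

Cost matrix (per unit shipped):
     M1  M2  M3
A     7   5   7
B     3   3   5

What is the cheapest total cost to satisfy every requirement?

435

One minimum-cost allocation:
  A->M2: 30 × 5 = 150
  A->M3: 15 × 7 = 105
  B->M1: 10 × 3 = 30
  B->M3: 30 × 5 = 150
Total = 150 + 105 + 30 + 150 = 435.
(Supply check: A ships 45; B ships 40.)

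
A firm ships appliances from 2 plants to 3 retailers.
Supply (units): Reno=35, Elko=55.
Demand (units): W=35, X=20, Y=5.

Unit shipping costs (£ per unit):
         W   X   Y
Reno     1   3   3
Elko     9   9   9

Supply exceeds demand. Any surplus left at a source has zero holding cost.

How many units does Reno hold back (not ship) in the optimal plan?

0

Minimum-cost shipments:
  Reno->W: 35 units
  Elko->X: 20 units
  Elko->Y: 5 units
Total cost = £260.
Reno ships 35 of its 35, leaving 0.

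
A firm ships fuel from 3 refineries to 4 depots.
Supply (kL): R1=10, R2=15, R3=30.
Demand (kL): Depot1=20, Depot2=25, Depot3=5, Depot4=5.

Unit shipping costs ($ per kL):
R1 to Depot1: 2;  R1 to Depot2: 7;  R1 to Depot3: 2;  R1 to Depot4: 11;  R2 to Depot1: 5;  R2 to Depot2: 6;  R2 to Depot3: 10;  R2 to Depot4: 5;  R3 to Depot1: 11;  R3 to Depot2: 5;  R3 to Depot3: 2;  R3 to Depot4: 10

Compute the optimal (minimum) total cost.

A cheapest plan:
  R1 to Depot1: 10 kL
  R2 to Depot1: 10 kL
  R2 to Depot4: 5 kL
  R3 to Depot2: 25 kL
  R3 to Depot3: 5 kL
Total cost = $230.
(Supply check: R1 ships 10; R2 ships 15; R3 ships 30.)

230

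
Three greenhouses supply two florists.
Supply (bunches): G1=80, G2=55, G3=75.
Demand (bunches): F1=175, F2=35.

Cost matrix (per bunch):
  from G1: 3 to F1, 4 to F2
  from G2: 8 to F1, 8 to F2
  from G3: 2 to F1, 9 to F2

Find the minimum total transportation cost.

830

One minimum-cost allocation:
  G1->F1: 80 × 3 = 240
  G2->F1: 20 × 8 = 160
  G2->F2: 35 × 8 = 280
  G3->F1: 75 × 2 = 150
Total = 240 + 160 + 280 + 150 = 830.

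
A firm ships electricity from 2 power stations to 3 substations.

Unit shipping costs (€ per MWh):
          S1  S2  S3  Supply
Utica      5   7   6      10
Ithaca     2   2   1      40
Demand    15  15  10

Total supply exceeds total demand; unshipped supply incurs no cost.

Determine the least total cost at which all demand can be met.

One minimum-cost allocation:
  Ithaca->S1: 15 × €2 = €30
  Ithaca->S2: 15 × €2 = €30
  Ithaca->S3: 10 × €1 = €10
Total = 30 + 30 + 10 = €70.
(Supply check: Utica ships 0; Ithaca ships 40.)

70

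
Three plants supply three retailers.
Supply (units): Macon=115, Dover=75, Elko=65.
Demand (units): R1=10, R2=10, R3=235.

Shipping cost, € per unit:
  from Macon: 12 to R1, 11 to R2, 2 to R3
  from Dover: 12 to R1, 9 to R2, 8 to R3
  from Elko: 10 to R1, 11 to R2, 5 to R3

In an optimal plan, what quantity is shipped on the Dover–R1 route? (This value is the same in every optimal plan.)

10

The minimum-cost plan:
  Macon–R3: 115 × €2 = €230
  Dover–R1: 10 × €12 = €120
  Dover–R2: 10 × €9 = €90
  Dover–R3: 55 × €8 = €440
  Elko–R3: 65 × €5 = €325
Total cost = €1205.
So Dover→R1 carries 10 units.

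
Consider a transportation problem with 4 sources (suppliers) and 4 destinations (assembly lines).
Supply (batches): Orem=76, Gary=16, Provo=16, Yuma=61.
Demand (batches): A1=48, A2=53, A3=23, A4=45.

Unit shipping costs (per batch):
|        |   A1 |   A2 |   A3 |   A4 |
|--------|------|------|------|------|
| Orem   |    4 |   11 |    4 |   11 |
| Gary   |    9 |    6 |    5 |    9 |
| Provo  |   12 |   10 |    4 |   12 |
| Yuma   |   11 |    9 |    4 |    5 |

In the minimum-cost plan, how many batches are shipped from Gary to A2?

The minimum-cost plan:
  Orem→A1: 48 × 4 = 192
  Orem→A2: 5 × 11 = 55
  Orem→A3: 23 × 4 = 92
  Gary→A2: 16 × 6 = 96
  Provo→A2: 16 × 10 = 160
  Yuma→A2: 16 × 9 = 144
  Yuma→A4: 45 × 5 = 225
Total cost = 964.
So Gary→A2 carries 16 batches.

16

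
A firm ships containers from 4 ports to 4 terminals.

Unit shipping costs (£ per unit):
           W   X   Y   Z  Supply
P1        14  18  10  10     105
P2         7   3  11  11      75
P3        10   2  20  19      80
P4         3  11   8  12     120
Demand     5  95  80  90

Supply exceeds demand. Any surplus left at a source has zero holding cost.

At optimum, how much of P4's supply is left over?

An optimal plan:
  P1→Z: 90 × £10 = £900
  P2→X: 15 × £3 = £45
  P3→X: 80 × £2 = £160
  P4→W: 5 × £3 = £15
  P4→Y: 80 × £8 = £640
Total cost = £1760.
P4 ships 85 of its 120, leaving 35.

35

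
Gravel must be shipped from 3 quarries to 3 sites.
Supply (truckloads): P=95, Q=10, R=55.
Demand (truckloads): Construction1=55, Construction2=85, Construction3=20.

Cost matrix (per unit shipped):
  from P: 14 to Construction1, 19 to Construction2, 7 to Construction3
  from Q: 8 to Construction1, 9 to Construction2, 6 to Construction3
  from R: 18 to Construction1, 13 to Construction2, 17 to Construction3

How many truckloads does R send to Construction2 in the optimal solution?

Optimal shipments:
  P to Construction1: 55 × 14 = 770
  P to Construction2: 20 × 19 = 380
  P to Construction3: 20 × 7 = 140
  Q to Construction2: 10 × 9 = 90
  R to Construction2: 55 × 13 = 715
Total cost = 2095.
So R→Construction2 carries 55 truckloads.

55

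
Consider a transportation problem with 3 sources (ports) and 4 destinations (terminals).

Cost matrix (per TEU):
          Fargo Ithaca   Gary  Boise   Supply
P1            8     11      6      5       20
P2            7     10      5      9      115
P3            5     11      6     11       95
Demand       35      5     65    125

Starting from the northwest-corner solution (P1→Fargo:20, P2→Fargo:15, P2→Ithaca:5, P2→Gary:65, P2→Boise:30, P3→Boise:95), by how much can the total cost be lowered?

300

Current plan cost = 20·8 + 15·7 + 5·10 + 65·5 + 30·9 + 95·11 = 1955.
Optimal plan:
  P1→Boise: 20 × 5 = 100
  P2→Ithaca: 5 × 10 = 50
  P2→Gary: 5 × 5 = 25
  P2→Boise: 105 × 9 = 945
  P3→Fargo: 35 × 5 = 175
  P3→Gary: 60 × 6 = 360
Optimal cost = 1655.
Saving = 1955 − 1655 = 300.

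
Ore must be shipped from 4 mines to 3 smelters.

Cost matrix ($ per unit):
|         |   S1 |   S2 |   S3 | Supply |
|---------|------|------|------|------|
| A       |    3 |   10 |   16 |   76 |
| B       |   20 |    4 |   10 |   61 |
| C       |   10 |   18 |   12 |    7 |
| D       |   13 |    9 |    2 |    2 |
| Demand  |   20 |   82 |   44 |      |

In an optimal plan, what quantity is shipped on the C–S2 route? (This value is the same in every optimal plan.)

Solving gives:
  A–S1: 20 × $3 = $60
  A–S2: 56 × $10 = $560
  B–S2: 26 × $4 = $104
  B–S3: 35 × $10 = $350
  C–S3: 7 × $12 = $84
  D–S3: 2 × $2 = $4
Total cost = $1162.
The route C→S2 is not used.

0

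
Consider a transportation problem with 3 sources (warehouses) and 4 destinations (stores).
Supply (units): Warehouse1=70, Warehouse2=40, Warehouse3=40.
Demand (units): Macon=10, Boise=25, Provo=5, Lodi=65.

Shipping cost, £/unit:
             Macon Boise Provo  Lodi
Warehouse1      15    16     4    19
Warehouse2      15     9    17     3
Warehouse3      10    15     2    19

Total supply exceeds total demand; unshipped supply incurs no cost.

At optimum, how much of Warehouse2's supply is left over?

Minimum-cost shipments:
  Warehouse1–Lodi: 25 × £19 = £475
  Warehouse2–Lodi: 40 × £3 = £120
  Warehouse3–Macon: 10 × £10 = £100
  Warehouse3–Boise: 25 × £15 = £375
  Warehouse3–Provo: 5 × £2 = £10
Total cost = £1080.
Warehouse2 ships 40 of its 40, leaving 0.

0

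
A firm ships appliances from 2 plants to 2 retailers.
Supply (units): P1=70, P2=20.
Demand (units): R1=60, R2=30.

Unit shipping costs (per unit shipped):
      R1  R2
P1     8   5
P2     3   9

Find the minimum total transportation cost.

530

One minimum-cost allocation:
  P1->R1: 40 × 8 = 320
  P1->R2: 30 × 5 = 150
  P2->R1: 20 × 3 = 60
Total = 320 + 150 + 60 = 530.
(Supply check: P1 ships 70; P2 ships 20.)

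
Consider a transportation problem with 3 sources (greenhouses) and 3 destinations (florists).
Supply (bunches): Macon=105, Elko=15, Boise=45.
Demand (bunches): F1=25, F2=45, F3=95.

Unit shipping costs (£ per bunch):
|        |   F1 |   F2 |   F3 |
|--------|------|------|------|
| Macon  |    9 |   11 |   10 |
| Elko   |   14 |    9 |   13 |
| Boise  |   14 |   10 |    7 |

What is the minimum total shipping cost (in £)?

1505

Optimal allocation:
  Macon–F1: 25 × £9 = £225
  Macon–F2: 30 × £11 = £330
  Macon–F3: 50 × £10 = £500
  Elko–F2: 15 × £9 = £135
  Boise–F3: 45 × £7 = £315
Total = 225 + 330 + 500 + 135 + 315 = £1505.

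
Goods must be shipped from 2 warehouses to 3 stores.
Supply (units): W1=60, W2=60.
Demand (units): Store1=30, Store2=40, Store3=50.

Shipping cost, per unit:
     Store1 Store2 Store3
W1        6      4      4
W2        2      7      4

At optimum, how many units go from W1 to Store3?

20

The minimum-cost plan:
  W1->Store2: 40 × 4 = 160
  W1->Store3: 20 × 4 = 80
  W2->Store1: 30 × 2 = 60
  W2->Store3: 30 × 4 = 120
Total cost = 420.
So W1→Store3 carries 20 units.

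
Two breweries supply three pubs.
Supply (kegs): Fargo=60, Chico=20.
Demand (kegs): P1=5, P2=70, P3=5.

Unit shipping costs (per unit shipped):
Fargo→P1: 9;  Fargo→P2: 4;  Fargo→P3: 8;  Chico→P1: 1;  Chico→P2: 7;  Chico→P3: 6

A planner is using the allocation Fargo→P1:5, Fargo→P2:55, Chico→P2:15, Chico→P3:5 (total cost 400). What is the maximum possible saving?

Current plan cost = 5·9 + 55·4 + 15·7 + 5·6 = 400.
Optimal plan:
  Fargo→P2: 60 × 4 = 240
  Chico→P1: 5 × 1 = 5
  Chico→P2: 10 × 7 = 70
  Chico→P3: 5 × 6 = 30
Optimal cost = 345.
Saving = 400 − 345 = 55.

55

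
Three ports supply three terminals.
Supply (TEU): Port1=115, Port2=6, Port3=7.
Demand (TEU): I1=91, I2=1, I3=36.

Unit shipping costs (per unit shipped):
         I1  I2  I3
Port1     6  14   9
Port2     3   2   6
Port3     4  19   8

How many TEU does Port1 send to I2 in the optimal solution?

0

The minimum-cost plan:
  Port1->I1: 79 × 6 = 474
  Port1->I3: 36 × 9 = 324
  Port2->I1: 5 × 3 = 15
  Port2->I2: 1 × 2 = 2
  Port3->I1: 7 × 4 = 28
Total cost = 843.
The route Port1→I2 is not used.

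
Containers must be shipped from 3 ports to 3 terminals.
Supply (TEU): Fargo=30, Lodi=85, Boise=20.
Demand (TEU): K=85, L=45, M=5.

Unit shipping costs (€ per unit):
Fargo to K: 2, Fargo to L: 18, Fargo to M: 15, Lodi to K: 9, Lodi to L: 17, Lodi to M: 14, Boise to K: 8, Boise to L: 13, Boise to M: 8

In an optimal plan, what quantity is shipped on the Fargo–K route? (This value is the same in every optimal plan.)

The minimum-cost plan:
  Fargo->K: 30 TEU
  Lodi->K: 55 TEU
  Lodi->L: 30 TEU
  Boise->L: 15 TEU
  Boise->M: 5 TEU
Total cost = €1300.
So Fargo→K carries 30 TEU.

30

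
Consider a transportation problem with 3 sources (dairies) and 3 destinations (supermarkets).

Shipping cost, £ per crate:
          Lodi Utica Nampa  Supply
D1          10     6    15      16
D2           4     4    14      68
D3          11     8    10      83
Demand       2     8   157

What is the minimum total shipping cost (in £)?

1922

An optimal shipping plan:
  D1 to Nampa: 16 × £15 = £240
  D2 to Lodi: 2 × £4 = £8
  D2 to Utica: 8 × £4 = £32
  D2 to Nampa: 58 × £14 = £812
  D3 to Nampa: 83 × £10 = £830
Total = 240 + 8 + 32 + 812 + 830 = £1922.
(Supply check: D1 ships 16; D2 ships 68; D3 ships 83.)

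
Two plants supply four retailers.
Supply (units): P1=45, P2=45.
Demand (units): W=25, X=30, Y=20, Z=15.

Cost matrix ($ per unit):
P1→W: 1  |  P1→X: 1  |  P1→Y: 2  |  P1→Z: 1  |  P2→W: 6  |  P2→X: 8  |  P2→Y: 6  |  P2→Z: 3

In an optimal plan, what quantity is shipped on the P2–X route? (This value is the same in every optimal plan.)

Optimal shipments:
  P1->W: 15 × $1 = $15
  P1->X: 30 × $1 = $30
  P2->W: 10 × $6 = $60
  P2->Y: 20 × $6 = $120
  P2->Z: 15 × $3 = $45
Total cost = $270.
The route P2→X is not used.

0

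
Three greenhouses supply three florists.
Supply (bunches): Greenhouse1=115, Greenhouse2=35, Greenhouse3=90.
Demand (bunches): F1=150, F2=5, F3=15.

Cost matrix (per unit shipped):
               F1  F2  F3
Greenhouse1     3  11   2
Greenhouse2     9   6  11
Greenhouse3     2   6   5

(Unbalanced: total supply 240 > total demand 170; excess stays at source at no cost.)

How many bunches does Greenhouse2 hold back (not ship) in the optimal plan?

30

Minimum-cost shipments:
  Greenhouse1->F1: 60 bunches
  Greenhouse1->F3: 15 bunches
  Greenhouse2->F2: 5 bunches
  Greenhouse3->F1: 90 bunches
Total cost = 420.
Greenhouse2 ships 5 of its 35, leaving 30.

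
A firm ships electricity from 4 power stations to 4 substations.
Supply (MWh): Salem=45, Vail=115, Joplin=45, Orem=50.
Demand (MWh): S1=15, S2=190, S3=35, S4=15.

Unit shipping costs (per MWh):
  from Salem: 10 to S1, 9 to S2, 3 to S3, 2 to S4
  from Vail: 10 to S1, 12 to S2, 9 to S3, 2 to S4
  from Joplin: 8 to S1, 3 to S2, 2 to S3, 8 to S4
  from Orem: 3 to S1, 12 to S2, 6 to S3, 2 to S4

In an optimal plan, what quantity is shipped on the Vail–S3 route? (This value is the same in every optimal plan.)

Solving gives:
  Salem->S2: 45 × 9 = 405
  Vail->S2: 100 × 12 = 1200
  Vail->S4: 15 × 2 = 30
  Joplin->S2: 45 × 3 = 135
  Orem->S1: 15 × 3 = 45
  Orem->S3: 35 × 6 = 210
Total cost = 2025.
The route Vail→S3 is not used.

0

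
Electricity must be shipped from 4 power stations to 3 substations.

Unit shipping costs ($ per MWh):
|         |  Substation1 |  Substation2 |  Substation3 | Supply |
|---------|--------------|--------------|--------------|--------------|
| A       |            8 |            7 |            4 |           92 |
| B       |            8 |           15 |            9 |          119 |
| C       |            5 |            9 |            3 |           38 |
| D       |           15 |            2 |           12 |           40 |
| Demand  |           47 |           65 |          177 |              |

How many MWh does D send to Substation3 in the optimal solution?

0

Optimal shipments:
  A→Substation2: 25 × $7 = $175
  A→Substation3: 67 × $4 = $268
  B→Substation1: 47 × $8 = $376
  B→Substation3: 72 × $9 = $648
  C→Substation3: 38 × $3 = $114
  D→Substation2: 40 × $2 = $80
Total cost = $1661.
The route D→Substation3 is not used.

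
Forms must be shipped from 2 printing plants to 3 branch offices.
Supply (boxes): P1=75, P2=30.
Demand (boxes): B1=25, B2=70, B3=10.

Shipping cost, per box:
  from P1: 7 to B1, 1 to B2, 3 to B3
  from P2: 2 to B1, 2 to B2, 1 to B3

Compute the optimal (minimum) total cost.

A cheapest plan:
  P1→B2: 70 × 1 = 70
  P1→B3: 5 × 3 = 15
  P2→B1: 25 × 2 = 50
  P2→B3: 5 × 1 = 5
Total = 70 + 15 + 50 + 5 = 140.

140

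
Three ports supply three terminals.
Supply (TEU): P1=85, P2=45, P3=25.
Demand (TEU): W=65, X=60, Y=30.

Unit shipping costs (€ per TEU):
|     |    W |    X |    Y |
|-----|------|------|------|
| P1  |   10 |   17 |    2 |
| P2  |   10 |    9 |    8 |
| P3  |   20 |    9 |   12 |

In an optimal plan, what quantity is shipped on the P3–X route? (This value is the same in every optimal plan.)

Solving gives:
  P1->W: 55 × €10 = €550
  P1->Y: 30 × €2 = €60
  P2->W: 10 × €10 = €100
  P2->X: 35 × €9 = €315
  P3->X: 25 × €9 = €225
Total cost = €1250.
So P3→X carries 25 TEU.

25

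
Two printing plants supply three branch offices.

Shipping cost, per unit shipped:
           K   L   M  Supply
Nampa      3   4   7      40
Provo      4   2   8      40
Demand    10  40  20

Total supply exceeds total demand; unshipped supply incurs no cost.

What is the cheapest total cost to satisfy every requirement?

250

A cheapest plan:
  Nampa→K: 10 × 3 = 30
  Nampa→M: 20 × 7 = 140
  Provo→L: 40 × 2 = 80
Total = 30 + 140 + 80 = 250.
(Supply check: Nampa ships 30; Provo ships 40.)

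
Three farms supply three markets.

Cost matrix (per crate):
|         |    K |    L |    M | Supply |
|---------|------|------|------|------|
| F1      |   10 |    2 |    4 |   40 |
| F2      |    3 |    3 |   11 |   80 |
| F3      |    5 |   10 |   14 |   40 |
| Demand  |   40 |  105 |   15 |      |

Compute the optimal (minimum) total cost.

550

One minimum-cost allocation:
  F1 to L: 25 × 2 = 50
  F1 to M: 15 × 4 = 60
  F2 to L: 80 × 3 = 240
  F3 to K: 40 × 5 = 200
Total = 50 + 60 + 240 + 200 = 550.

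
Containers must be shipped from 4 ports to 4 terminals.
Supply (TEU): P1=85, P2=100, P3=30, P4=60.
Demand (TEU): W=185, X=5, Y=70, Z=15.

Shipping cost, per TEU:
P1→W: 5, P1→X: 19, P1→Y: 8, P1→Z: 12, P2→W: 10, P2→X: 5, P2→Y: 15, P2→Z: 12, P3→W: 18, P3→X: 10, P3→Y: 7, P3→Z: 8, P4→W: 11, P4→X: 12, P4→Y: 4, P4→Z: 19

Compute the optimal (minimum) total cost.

1900

Optimal allocation:
  P1→W: 85 × 5 = 425
  P2→W: 95 × 10 = 950
  P2→X: 5 × 5 = 25
  P3→Y: 15 × 7 = 105
  P3→Z: 15 × 8 = 120
  P4→W: 5 × 11 = 55
  P4→Y: 55 × 4 = 220
Total = 425 + 950 + 25 + 105 + 120 + 55 + 220 = 1900.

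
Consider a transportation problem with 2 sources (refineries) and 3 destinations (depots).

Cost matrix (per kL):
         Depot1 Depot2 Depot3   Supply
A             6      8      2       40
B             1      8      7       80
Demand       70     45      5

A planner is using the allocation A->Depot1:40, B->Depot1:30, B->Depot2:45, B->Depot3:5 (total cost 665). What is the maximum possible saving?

225

Current plan cost = 40·6 + 30·1 + 45·8 + 5·7 = 665.
Optimal plan:
  A–Depot2: 35 × 8 = 280
  A–Depot3: 5 × 2 = 10
  B–Depot1: 70 × 1 = 70
  B–Depot2: 10 × 8 = 80
Optimal cost = 440.
Saving = 665 − 440 = 225.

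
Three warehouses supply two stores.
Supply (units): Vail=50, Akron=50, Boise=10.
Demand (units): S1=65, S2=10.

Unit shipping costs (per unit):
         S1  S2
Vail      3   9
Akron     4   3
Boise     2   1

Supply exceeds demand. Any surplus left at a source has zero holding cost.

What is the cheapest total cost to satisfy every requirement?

An optimal shipping plan:
  Vail→S1: 50 units
  Akron→S1: 15 units
  Boise→S2: 10 units
Total cost = 220.

220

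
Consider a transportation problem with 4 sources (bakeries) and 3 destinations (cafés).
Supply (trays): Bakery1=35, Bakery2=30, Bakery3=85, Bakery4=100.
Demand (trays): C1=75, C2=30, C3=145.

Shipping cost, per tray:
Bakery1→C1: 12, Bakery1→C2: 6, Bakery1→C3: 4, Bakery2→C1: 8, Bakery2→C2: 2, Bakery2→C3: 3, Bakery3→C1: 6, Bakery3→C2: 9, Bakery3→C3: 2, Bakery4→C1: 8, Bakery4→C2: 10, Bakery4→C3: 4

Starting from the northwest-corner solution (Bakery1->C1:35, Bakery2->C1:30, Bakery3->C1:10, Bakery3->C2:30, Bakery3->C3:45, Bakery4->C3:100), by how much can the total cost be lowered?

410

Current plan cost = 35·12 + 30·8 + 10·6 + 30·9 + 45·2 + 100·4 = 1480.
Optimal plan:
  Bakery1→C3: 35 trays
  Bakery2→C2: 30 trays
  Bakery3→C1: 75 trays
  Bakery3→C3: 10 trays
  Bakery4→C3: 100 trays
Optimal cost = 1070.
Saving = 1480 − 1070 = 410.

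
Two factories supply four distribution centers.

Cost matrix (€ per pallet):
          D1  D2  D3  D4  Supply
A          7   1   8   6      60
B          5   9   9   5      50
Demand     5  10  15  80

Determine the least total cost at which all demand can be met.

590

A cheapest plan:
  A–D2: 10 × €1 = €10
  A–D3: 15 × €8 = €120
  A–D4: 35 × €6 = €210
  B–D1: 5 × €5 = €25
  B–D4: 45 × €5 = €225
Total = 10 + 120 + 210 + 25 + 225 = €590.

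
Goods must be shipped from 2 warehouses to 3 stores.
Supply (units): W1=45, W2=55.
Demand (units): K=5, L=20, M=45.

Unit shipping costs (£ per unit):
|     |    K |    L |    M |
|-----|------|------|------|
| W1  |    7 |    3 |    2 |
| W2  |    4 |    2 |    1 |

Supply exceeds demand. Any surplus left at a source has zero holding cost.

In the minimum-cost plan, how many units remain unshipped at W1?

30

An optimal plan:
  W1->L: 15 × £3 = £45
  W2->K: 5 × £4 = £20
  W2->L: 5 × £2 = £10
  W2->M: 45 × £1 = £45
Total cost = £120.
W1 ships 15 of its 45, leaving 30.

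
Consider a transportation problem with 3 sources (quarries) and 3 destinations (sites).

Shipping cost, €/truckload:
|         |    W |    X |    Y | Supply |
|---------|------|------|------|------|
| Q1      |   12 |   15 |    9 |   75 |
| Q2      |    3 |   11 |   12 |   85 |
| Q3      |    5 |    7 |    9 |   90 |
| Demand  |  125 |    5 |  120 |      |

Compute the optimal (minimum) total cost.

Optimal allocation:
  Q1 to Y: 75 × €9 = €675
  Q2 to W: 85 × €3 = €255
  Q3 to W: 40 × €5 = €200
  Q3 to X: 5 × €7 = €35
  Q3 to Y: 45 × €9 = €405
Total = 675 + 255 + 200 + 35 + 405 = €1570.

1570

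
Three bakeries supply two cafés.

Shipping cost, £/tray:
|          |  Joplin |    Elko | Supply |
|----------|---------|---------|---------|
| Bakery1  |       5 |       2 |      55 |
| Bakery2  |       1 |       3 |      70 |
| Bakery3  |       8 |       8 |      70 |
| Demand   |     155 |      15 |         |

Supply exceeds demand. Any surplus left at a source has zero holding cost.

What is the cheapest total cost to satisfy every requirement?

660

An optimal shipping plan:
  Bakery1 to Joplin: 40 trays
  Bakery1 to Elko: 15 trays
  Bakery2 to Joplin: 70 trays
  Bakery3 to Joplin: 45 trays
Total cost = £660.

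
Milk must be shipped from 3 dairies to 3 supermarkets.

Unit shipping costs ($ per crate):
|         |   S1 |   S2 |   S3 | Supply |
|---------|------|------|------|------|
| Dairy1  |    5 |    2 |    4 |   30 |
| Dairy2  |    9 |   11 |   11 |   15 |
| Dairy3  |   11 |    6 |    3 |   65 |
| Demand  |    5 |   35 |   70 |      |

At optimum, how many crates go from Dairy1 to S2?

30

Solving gives:
  Dairy1→S2: 30 × $2 = $60
  Dairy2→S1: 5 × $9 = $45
  Dairy2→S2: 5 × $11 = $55
  Dairy2→S3: 5 × $11 = $55
  Dairy3→S3: 65 × $3 = $195
Total cost = $410.
So Dairy1→S2 carries 30 crates.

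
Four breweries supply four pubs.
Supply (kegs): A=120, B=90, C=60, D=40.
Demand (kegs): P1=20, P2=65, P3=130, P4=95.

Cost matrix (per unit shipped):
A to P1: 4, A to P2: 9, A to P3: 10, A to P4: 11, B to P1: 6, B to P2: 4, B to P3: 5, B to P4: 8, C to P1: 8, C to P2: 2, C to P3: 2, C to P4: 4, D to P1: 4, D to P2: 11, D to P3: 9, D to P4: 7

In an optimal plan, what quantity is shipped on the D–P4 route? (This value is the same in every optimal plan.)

40

Optimal shipments:
  A to P1: 20 × 4 = 80
  A to P2: 45 × 9 = 405
  A to P4: 55 × 11 = 605
  B to P2: 20 × 4 = 80
  B to P3: 70 × 5 = 350
  C to P3: 60 × 2 = 120
  D to P4: 40 × 7 = 280
Total cost = 1920.
So D→P4 carries 40 kegs.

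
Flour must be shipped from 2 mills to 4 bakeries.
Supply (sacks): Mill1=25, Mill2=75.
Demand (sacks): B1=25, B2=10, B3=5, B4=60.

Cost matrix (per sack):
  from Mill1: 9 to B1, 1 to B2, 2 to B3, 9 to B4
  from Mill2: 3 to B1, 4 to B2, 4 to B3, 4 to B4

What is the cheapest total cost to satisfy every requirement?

One minimum-cost allocation:
  Mill1->B2: 10 × 1 = 10
  Mill1->B3: 5 × 2 = 10
  Mill1->B4: 10 × 9 = 90
  Mill2->B1: 25 × 3 = 75
  Mill2->B4: 50 × 4 = 200
Total = 10 + 10 + 90 + 75 + 200 = 385.

385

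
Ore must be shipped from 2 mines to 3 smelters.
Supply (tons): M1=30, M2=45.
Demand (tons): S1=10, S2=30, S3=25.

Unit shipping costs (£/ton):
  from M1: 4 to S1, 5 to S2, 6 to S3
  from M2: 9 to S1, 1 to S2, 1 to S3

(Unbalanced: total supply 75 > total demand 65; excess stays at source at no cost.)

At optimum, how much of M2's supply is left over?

0

An optimal plan:
  M1–S1: 10 × £4 = £40
  M1–S2: 10 × £5 = £50
  M2–S2: 20 × £1 = £20
  M2–S3: 25 × £1 = £25
Total cost = £135.
M2 ships 45 of its 45, leaving 0.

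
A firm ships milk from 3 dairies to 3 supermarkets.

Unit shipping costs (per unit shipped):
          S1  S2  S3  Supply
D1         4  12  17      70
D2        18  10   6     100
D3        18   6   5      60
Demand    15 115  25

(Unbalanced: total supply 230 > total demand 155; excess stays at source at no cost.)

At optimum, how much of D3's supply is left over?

0

Minimum-cost shipments:
  D1->S1: 15 × 4 = 60
  D2->S2: 55 × 10 = 550
  D2->S3: 25 × 6 = 150
  D3->S2: 60 × 6 = 360
Total cost = 1120.
D3 ships 60 of its 60, leaving 0.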